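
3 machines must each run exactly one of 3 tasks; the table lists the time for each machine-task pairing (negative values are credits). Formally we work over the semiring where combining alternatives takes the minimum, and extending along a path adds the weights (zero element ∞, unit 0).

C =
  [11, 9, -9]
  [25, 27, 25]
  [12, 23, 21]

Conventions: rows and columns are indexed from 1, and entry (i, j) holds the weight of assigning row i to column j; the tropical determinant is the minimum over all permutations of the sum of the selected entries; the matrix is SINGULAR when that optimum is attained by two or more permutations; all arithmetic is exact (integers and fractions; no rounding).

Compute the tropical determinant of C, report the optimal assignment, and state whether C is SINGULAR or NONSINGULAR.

σ = (1, 2, 3): 11 + 27 + 21 = 59
σ = (1, 3, 2): 11 + 25 + 23 = 59
σ = (2, 1, 3): 9 + 25 + 21 = 55
σ = (2, 3, 1): 9 + 25 + 12 = 46
σ = (3, 1, 2): (-9) + 25 + 23 = 39
σ = (3, 2, 1): (-9) + 27 + 12 = 30
Optimal value attained by: σ = (3, 2, 1).
Answer: det⊕(C) = 30; verdict: NONSINGULAR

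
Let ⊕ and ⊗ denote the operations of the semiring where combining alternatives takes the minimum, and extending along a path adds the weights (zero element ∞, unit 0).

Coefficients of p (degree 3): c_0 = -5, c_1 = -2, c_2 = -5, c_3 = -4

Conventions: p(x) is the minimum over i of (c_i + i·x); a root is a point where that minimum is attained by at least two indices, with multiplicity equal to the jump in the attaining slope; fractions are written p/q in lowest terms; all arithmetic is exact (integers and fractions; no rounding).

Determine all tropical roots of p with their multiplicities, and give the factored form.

hull edge (i=0, c=-5) to (i=2, c=-5): slope 0, span 2
hull edge (i=2, c=-5) to (i=3, c=-4): slope 1, span 1
Factored form: p(x) = -4 ⊗ (x ⊕ (-1)) ⊗ (x ⊕ 0) ⊗ (x ⊕ 0)
Answer: roots = -1 (mult 1), 0 (mult 2)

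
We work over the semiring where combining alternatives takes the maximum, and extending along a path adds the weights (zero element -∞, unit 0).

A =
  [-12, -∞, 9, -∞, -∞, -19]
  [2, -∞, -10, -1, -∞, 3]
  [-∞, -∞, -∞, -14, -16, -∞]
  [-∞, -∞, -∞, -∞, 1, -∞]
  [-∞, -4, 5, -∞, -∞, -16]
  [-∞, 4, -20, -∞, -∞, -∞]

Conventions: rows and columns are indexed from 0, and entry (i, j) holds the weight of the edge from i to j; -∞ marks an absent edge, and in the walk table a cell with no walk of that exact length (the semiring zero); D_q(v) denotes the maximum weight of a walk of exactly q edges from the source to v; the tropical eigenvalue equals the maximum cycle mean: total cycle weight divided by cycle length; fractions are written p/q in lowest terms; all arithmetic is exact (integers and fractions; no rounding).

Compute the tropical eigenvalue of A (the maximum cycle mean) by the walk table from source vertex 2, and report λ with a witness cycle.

q=0: [-∞, -∞, 0, -∞, -∞, -∞]
q=1: [-∞, -∞, -∞, -14, -16, -∞]
q=2: [-∞, -20, -11, -∞, -13, -32]
q=3: [-18, -17, -8, -21, -27, -17]
q=4: [-15, -13, -9, -18, -20, -14]
q=5: [-11, -10, -6, -14, -17, -10]
q=6: [-8, -6, -2, -11, -13, -7]
Optimal cycle mean attained by: cycle 1->5->1, total 3 + 4, length 2.
Answer: λ = 7/2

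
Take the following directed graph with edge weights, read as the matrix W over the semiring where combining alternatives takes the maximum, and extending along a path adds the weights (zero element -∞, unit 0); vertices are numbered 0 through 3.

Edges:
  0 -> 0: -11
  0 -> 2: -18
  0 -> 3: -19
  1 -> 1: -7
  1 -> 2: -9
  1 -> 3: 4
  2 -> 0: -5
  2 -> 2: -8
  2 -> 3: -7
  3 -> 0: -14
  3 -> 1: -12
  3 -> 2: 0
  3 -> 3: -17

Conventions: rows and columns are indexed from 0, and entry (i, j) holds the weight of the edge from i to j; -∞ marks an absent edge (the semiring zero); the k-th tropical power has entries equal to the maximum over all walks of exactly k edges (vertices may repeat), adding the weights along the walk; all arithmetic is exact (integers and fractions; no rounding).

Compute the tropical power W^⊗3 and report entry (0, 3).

W^⊗2:
  [-22, -31, -19, -25]
  [-10, -8, 4, -3]
  [-13, -19, -7, -15]
  [-5, -19, -8, -7]
W^⊗3:
  [-24, -37, -25, -26]
  [-1, -15, -3, -3]
  [-12, -26, -15, -14]
  [-13, -19, -7, -15]
Key observation: the optimum is the walk 0->3->2->3, with weight (-19) + 0 + (-7) = -26.
Optimal value attained by: walk 0->3->2->3.
Answer: (W^⊗3)[0][3] = -26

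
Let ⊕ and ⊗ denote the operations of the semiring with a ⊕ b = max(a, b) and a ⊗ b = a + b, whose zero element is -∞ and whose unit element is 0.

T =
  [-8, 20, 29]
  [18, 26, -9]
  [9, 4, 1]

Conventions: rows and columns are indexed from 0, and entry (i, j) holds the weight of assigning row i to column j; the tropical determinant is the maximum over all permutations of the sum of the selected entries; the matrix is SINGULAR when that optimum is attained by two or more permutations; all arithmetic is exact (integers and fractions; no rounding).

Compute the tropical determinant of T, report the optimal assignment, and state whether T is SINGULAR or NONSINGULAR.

σ = (0, 1, 2): (-8) + 26 + 1 = 19
σ = (0, 2, 1): (-8) + (-9) + 4 = -13
σ = (1, 0, 2): 20 + 18 + 1 = 39
σ = (1, 2, 0): 20 + (-9) + 9 = 20
σ = (2, 0, 1): 29 + 18 + 4 = 51
σ = (2, 1, 0): 29 + 26 + 9 = 64
Optimal value attained by: σ = (2, 1, 0).
Answer: det⊕(T) = 64; verdict: NONSINGULAR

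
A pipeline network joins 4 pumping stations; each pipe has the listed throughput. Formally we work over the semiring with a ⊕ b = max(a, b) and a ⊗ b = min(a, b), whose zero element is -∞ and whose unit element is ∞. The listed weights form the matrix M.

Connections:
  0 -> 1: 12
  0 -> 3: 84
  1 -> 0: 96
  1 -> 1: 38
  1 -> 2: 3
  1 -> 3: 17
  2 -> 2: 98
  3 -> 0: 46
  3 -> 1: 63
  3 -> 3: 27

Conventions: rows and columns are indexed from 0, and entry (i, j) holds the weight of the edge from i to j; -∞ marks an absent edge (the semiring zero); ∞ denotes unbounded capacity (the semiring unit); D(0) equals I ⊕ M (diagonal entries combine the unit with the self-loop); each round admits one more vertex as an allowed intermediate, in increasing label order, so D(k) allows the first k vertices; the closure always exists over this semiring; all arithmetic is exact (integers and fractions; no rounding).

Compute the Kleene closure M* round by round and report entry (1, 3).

D(0):
  [∞, 12, -∞, 84]
  [96, ∞, 3, 17]
  [-∞, -∞, ∞, -∞]
  [46, 63, -∞, ∞]
D(1):
  [∞, 12, -∞, 84]
  [96, ∞, 3, 84]
  [-∞, -∞, ∞, -∞]
  [46, 63, -∞, ∞]
D(2):
  [∞, 12, 3, 84]
  [96, ∞, 3, 84]
  [-∞, -∞, ∞, -∞]
  [63, 63, 3, ∞]
D(3):
  [∞, 12, 3, 84]
  [96, ∞, 3, 84]
  [-∞, -∞, ∞, -∞]
  [63, 63, 3, ∞]
D(4):
  [∞, 63, 3, 84]
  [96, ∞, 3, 84]
  [-∞, -∞, ∞, -∞]
  [63, 63, 3, ∞]
Answer: M*[1][3] = 84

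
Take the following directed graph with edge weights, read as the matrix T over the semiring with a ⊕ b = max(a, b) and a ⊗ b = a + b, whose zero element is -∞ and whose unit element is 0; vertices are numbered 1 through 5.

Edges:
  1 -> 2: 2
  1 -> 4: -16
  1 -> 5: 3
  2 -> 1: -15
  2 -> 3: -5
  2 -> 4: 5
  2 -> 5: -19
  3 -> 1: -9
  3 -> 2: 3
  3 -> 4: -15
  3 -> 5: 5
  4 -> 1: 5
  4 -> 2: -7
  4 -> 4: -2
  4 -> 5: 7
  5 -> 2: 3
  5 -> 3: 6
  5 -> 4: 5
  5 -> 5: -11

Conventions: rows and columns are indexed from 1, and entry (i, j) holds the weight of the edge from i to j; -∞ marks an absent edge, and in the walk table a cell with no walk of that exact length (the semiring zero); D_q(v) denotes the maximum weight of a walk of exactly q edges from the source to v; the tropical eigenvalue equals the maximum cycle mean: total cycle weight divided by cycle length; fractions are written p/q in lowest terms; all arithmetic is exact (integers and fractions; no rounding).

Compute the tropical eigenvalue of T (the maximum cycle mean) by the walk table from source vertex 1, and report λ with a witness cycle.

q=0: [0, -∞, -∞, -∞, -∞]
q=1: [-∞, 2, -∞, -16, 3]
q=2: [-11, 6, 9, 8, -8]
q=3: [13, 12, 1, 11, 15]
q=4: [16, 18, 21, 20, 18]
q=5: [25, 24, 24, 23, 27]
Optimal cycle mean attained by: cycle 4->5->4, total 7 + 5, length 2.
Answer: λ = 6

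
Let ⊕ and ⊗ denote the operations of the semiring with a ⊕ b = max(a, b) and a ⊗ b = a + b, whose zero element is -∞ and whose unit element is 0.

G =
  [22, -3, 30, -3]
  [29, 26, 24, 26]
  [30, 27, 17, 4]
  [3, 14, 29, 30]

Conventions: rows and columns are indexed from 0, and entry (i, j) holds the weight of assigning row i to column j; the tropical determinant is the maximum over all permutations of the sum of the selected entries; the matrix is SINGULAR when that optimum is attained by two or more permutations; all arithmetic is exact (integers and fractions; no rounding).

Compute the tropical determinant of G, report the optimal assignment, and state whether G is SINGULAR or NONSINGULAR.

σ = (0, 1, 2, 3): 22 + 26 + 17 + 30 = 95
σ = (0, 1, 3, 2): 22 + 26 + 4 + 29 = 81
σ = (0, 2, 1, 3): 22 + 24 + 27 + 30 = 103
σ = (0, 2, 3, 1): 22 + 24 + 4 + 14 = 64
σ = (0, 3, 1, 2): 22 + 26 + 27 + 29 = 104
σ = (0, 3, 2, 1): 22 + 26 + 17 + 14 = 79
σ = (1, 0, 2, 3): (-3) + 29 + 17 + 30 = 73
σ = (1, 0, 3, 2): (-3) + 29 + 4 + 29 = 59
σ = (1, 2, 0, 3): (-3) + 24 + 30 + 30 = 81
σ = (1, 2, 3, 0): (-3) + 24 + 4 + 3 = 28
σ = (1, 3, 0, 2): (-3) + 26 + 30 + 29 = 82
σ = (1, 3, 2, 0): (-3) + 26 + 17 + 3 = 43
σ = (2, 0, 1, 3): 30 + 29 + 27 + 30 = 116
σ = (2, 0, 3, 1): 30 + 29 + 4 + 14 = 77
σ = (2, 1, 0, 3): 30 + 26 + 30 + 30 = 116
σ = (2, 1, 3, 0): 30 + 26 + 4 + 3 = 63
σ = (2, 3, 0, 1): 30 + 26 + 30 + 14 = 100
σ = (2, 3, 1, 0): 30 + 26 + 27 + 3 = 86
σ = (3, 0, 1, 2): (-3) + 29 + 27 + 29 = 82
σ = (3, 0, 2, 1): (-3) + 29 + 17 + 14 = 57
σ = (3, 1, 0, 2): (-3) + 26 + 30 + 29 = 82
σ = (3, 1, 2, 0): (-3) + 26 + 17 + 3 = 43
σ = (3, 2, 0, 1): (-3) + 24 + 30 + 14 = 65
σ = (3, 2, 1, 0): (-3) + 24 + 27 + 3 = 51
Optimal value attained by: σ = (2, 0, 1, 3).
Answer: det⊕(G) = 116; verdict: SINGULAR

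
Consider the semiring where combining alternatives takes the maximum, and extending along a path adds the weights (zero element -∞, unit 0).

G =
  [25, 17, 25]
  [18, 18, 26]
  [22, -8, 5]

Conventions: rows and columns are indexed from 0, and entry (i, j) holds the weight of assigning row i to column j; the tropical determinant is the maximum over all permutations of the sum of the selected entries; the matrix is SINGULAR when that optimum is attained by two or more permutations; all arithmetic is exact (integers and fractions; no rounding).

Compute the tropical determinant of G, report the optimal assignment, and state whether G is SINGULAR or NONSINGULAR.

σ = (0, 1, 2): 25 + 18 + 5 = 48
σ = (0, 2, 1): 25 + 26 + (-8) = 43
σ = (1, 0, 2): 17 + 18 + 5 = 40
σ = (1, 2, 0): 17 + 26 + 22 = 65
σ = (2, 0, 1): 25 + 18 + (-8) = 35
σ = (2, 1, 0): 25 + 18 + 22 = 65
Optimal value attained by: σ = (1, 2, 0).
Answer: det⊕(G) = 65; verdict: SINGULAR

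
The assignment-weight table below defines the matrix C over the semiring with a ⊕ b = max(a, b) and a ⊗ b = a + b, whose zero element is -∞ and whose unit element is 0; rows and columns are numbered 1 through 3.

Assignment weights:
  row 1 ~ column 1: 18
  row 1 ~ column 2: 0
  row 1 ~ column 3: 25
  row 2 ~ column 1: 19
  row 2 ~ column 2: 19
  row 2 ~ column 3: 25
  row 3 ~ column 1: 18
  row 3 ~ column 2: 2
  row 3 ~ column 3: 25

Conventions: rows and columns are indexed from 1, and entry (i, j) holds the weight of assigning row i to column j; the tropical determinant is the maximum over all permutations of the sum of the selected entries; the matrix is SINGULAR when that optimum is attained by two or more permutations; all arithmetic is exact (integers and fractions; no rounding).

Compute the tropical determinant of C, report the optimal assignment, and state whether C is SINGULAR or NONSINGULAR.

σ = (1, 2, 3): 18 + 19 + 25 = 62
σ = (1, 3, 2): 18 + 25 + 2 = 45
σ = (2, 1, 3): 0 + 19 + 25 = 44
σ = (2, 3, 1): 0 + 25 + 18 = 43
σ = (3, 1, 2): 25 + 19 + 2 = 46
σ = (3, 2, 1): 25 + 19 + 18 = 62
Optimal value attained by: σ = (1, 2, 3).
Answer: det⊕(C) = 62; verdict: SINGULAR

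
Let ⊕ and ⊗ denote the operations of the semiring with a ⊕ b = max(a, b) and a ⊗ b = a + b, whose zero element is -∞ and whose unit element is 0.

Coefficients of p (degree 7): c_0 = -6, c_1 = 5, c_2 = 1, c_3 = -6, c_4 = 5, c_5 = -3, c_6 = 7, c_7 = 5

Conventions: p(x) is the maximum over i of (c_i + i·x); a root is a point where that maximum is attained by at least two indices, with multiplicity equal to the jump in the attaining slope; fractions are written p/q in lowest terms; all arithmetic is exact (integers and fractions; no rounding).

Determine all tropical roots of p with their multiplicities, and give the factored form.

hull edge (i=0, c=-6) to (i=1, c=5): slope 11, span 1
hull edge (i=1, c=5) to (i=6, c=7): slope 2/5, span 5
hull edge (i=6, c=7) to (i=7, c=5): slope -2, span 1
Factored form: p(x) = 5 ⊗ (x ⊕ (-11)) ⊗ (x ⊕ (-2/5)) ⊗ (x ⊕ (-2/5)) ⊗ (x ⊕ (-2/5)) ⊗ (x ⊕ (-2/5)) ⊗ (x ⊕ (-2/5)) ⊗ (x ⊕ 2)
Answer: roots = -11 (mult 1), -2/5 (mult 5), 2 (mult 1)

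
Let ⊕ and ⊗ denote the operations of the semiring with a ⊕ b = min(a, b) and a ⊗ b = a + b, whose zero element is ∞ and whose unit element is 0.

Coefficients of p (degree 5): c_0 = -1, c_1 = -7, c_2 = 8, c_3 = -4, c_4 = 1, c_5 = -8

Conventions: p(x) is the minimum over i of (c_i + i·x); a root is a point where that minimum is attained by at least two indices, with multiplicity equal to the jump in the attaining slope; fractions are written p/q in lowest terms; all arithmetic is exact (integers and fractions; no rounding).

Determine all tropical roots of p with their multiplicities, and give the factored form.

hull edge (i=0, c=-1) to (i=1, c=-7): slope -6, span 1
hull edge (i=1, c=-7) to (i=5, c=-8): slope -1/4, span 4
Factored form: p(x) = -8 ⊗ (x ⊕ 1/4) ⊗ (x ⊕ 1/4) ⊗ (x ⊕ 1/4) ⊗ (x ⊕ 1/4) ⊗ (x ⊕ 6)
Answer: roots = 1/4 (mult 4), 6 (mult 1)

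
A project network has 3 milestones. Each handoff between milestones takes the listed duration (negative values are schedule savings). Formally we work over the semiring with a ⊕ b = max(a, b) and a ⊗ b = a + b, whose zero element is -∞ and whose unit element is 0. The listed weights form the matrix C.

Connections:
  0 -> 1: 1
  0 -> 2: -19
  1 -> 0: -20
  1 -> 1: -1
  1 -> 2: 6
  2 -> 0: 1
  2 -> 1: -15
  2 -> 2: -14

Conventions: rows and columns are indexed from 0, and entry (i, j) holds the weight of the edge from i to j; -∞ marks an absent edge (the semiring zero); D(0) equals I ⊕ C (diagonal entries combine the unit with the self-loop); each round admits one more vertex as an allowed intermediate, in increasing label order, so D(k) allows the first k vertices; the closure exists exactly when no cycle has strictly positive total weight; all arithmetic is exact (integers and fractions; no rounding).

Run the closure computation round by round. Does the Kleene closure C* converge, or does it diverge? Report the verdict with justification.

D(0):
  [0, 1, -19]
  [-20, 0, 6]
  [1, -15, 0]
D(1):
  [0, 1, -19]
  [-20, 0, 6]
  [1, 2, 0]
Detection: at round 2, diagonal entry (2, 2) turns strictly positive.
Key observation: the cycle 2->0->1->2 has total weight 1 + 1 + 6, which is strictly positive.
Answer: DIVERGES — positive cycle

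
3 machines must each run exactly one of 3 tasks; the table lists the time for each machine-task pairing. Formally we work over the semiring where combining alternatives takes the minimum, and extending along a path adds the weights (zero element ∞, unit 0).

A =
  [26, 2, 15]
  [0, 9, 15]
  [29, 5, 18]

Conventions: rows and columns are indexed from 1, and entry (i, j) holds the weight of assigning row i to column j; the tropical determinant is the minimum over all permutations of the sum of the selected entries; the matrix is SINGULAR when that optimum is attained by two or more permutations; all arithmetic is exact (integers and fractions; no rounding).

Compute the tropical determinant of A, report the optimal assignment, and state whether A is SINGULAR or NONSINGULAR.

σ = (1, 2, 3): 26 + 9 + 18 = 53
σ = (1, 3, 2): 26 + 15 + 5 = 46
σ = (2, 1, 3): 2 + 0 + 18 = 20
σ = (2, 3, 1): 2 + 15 + 29 = 46
σ = (3, 1, 2): 15 + 0 + 5 = 20
σ = (3, 2, 1): 15 + 9 + 29 = 53
Optimal value attained by: σ = (2, 1, 3).
Answer: det⊕(A) = 20; verdict: SINGULAR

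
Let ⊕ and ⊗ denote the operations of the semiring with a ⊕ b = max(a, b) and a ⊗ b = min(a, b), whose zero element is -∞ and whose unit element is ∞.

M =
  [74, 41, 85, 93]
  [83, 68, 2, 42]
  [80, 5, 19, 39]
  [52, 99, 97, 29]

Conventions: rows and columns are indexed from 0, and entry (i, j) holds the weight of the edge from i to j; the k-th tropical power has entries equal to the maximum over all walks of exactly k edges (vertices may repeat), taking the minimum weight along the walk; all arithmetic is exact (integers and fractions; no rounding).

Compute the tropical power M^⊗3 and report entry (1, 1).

M^⊗2:
  [80, 93, 93, 74]
  [74, 68, 83, 83]
  [74, 41, 80, 80]
  [83, 68, 52, 52]
M^⊗3:
  [83, 74, 80, 80]
  [80, 83, 83, 74]
  [80, 80, 80, 74]
  [74, 68, 83, 83]
Key observation: the optimum is the walk 1->0->3->1, with weight 83 min 93 min 99 = 83.
Optimal value attained by: walk 1->0->3->1.
Answer: (M^⊗3)[1][1] = 83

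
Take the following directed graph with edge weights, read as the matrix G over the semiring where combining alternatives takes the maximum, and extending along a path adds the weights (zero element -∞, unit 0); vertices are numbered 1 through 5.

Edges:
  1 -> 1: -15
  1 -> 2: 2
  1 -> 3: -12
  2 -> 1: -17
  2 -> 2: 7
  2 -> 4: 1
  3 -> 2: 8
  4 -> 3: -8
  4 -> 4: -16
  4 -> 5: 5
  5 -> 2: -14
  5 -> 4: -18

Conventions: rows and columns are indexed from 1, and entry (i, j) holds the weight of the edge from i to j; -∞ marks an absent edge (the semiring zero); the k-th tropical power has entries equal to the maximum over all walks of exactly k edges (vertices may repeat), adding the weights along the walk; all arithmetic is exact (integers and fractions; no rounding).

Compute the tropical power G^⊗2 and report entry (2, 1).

G^⊗2:
  [-15, 9, -27, 3, -∞]
  [-10, 14, -7, 8, 6]
  [-9, 15, -∞, 9, -∞]
  [-∞, 0, -24, -13, -11]
  [-31, -7, -26, -13, -13]
Key observation: the optimum is the walk 2->2->1, with weight 7 + (-17) = -10.
Optimal value attained by: walk 2->2->1.
Answer: (G^⊗2)[2][1] = -10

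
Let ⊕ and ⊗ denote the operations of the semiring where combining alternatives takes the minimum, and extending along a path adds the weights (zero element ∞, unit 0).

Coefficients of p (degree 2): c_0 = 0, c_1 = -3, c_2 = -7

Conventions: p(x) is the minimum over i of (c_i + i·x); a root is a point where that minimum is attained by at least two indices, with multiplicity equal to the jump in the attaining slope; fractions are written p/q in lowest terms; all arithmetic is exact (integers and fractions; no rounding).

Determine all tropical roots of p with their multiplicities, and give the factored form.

hull edge (i=0, c=0) to (i=2, c=-7): slope -7/2, span 2
Factored form: p(x) = -7 ⊗ (x ⊕ 7/2) ⊗ (x ⊕ 7/2)
Answer: roots = 7/2 (mult 2)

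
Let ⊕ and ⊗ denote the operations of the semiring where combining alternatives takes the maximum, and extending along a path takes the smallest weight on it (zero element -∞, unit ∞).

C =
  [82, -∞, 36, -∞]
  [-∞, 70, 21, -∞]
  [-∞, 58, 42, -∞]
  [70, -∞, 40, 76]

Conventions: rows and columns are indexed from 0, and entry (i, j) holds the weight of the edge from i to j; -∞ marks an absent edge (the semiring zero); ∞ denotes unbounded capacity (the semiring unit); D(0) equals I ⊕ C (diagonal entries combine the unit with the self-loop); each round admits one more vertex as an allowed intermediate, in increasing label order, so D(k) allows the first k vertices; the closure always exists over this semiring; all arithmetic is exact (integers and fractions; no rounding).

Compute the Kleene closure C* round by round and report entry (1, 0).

D(0):
  [∞, -∞, 36, -∞]
  [-∞, ∞, 21, -∞]
  [-∞, 58, ∞, -∞]
  [70, -∞, 40, ∞]
D(1):
  [∞, -∞, 36, -∞]
  [-∞, ∞, 21, -∞]
  [-∞, 58, ∞, -∞]
  [70, -∞, 40, ∞]
D(2):
  [∞, -∞, 36, -∞]
  [-∞, ∞, 21, -∞]
  [-∞, 58, ∞, -∞]
  [70, -∞, 40, ∞]
D(3):
  [∞, 36, 36, -∞]
  [-∞, ∞, 21, -∞]
  [-∞, 58, ∞, -∞]
  [70, 40, 40, ∞]
D(4):
  [∞, 36, 36, -∞]
  [-∞, ∞, 21, -∞]
  [-∞, 58, ∞, -∞]
  [70, 40, 40, ∞]
Answer: C*[1][0] = -∞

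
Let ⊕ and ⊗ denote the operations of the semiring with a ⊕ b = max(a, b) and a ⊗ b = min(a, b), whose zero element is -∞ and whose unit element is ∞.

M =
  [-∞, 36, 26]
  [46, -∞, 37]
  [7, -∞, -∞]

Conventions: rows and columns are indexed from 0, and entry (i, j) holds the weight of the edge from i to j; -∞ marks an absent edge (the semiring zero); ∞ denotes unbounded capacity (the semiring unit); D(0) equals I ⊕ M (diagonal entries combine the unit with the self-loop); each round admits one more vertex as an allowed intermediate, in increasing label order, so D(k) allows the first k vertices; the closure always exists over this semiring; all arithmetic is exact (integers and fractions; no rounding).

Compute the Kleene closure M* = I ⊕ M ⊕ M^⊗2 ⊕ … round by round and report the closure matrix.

D(0):
  [∞, 36, 26]
  [46, ∞, 37]
  [7, -∞, ∞]
D(1):
  [∞, 36, 26]
  [46, ∞, 37]
  [7, 7, ∞]
D(2):
  [∞, 36, 36]
  [46, ∞, 37]
  [7, 7, ∞]
D(3):
  [∞, 36, 36]
  [46, ∞, 37]
  [7, 7, ∞]
Answer: M* = [[∞, 36, 36], [46, ∞, 37], [7, 7, ∞]]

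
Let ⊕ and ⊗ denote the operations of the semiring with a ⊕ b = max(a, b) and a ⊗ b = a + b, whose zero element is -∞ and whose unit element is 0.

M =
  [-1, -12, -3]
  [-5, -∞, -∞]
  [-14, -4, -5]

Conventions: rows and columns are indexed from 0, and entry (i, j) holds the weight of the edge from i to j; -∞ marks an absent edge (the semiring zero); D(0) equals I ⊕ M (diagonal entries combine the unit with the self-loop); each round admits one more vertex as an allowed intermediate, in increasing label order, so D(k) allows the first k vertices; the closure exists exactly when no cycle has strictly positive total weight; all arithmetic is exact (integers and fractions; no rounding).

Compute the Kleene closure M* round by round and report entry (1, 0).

D(0):
  [0, -12, -3]
  [-5, 0, -∞]
  [-14, -4, 0]
D(1):
  [0, -12, -3]
  [-5, 0, -8]
  [-14, -4, 0]
D(2):
  [0, -12, -3]
  [-5, 0, -8]
  [-9, -4, 0]
D(3):
  [0, -7, -3]
  [-5, 0, -8]
  [-9, -4, 0]
Answer: M*[1][0] = -5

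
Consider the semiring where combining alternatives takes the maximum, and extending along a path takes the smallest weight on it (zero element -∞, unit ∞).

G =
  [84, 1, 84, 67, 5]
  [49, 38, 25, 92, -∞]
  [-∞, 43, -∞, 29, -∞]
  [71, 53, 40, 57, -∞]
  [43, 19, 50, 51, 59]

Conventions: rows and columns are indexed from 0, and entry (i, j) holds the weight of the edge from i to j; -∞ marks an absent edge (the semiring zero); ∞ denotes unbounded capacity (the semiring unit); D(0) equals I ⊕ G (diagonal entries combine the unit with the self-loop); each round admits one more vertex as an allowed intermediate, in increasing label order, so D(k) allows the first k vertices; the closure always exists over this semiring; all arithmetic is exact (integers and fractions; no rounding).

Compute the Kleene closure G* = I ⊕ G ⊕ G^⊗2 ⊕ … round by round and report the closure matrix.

D(0):
  [∞, 1, 84, 67, 5]
  [49, ∞, 25, 92, -∞]
  [-∞, 43, ∞, 29, -∞]
  [71, 53, 40, ∞, -∞]
  [43, 19, 50, 51, ∞]
D(1):
  [∞, 1, 84, 67, 5]
  [49, ∞, 49, 92, 5]
  [-∞, 43, ∞, 29, -∞]
  [71, 53, 71, ∞, 5]
  [43, 19, 50, 51, ∞]
D(2):
  [∞, 1, 84, 67, 5]
  [49, ∞, 49, 92, 5]
  [43, 43, ∞, 43, 5]
  [71, 53, 71, ∞, 5]
  [43, 19, 50, 51, ∞]
D(3):
  [∞, 43, 84, 67, 5]
  [49, ∞, 49, 92, 5]
  [43, 43, ∞, 43, 5]
  [71, 53, 71, ∞, 5]
  [43, 43, 50, 51, ∞]
D(4):
  [∞, 53, 84, 67, 5]
  [71, ∞, 71, 92, 5]
  [43, 43, ∞, 43, 5]
  [71, 53, 71, ∞, 5]
  [51, 51, 51, 51, ∞]
D(5):
  [∞, 53, 84, 67, 5]
  [71, ∞, 71, 92, 5]
  [43, 43, ∞, 43, 5]
  [71, 53, 71, ∞, 5]
  [51, 51, 51, 51, ∞]
Answer: G* = [[∞, 53, 84, 67, 5], [71, ∞, 71, 92, 5], [43, 43, ∞, 43, 5], [71, 53, 71, ∞, 5], [51, 51, 51, 51, ∞]]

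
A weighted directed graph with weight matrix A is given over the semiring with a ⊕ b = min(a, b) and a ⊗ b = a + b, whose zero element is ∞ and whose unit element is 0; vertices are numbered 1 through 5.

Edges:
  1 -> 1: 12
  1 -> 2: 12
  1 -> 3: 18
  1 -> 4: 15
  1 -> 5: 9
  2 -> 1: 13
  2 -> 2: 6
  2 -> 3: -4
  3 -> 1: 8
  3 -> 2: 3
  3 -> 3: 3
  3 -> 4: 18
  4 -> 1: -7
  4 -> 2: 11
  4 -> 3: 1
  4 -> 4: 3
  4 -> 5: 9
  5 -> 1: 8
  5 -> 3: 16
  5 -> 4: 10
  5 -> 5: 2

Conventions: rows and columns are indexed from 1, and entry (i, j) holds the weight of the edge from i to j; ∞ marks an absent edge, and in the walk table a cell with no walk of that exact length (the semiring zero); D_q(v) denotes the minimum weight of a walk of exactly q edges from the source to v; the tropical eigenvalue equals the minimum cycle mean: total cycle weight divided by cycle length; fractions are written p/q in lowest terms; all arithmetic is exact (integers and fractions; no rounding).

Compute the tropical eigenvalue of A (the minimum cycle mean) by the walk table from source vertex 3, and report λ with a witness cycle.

q=0: [∞, ∞, 0, ∞, ∞]
q=1: [8, 3, 3, 18, ∞]
q=2: [11, 6, -1, 21, 17]
q=3: [7, 2, 2, 17, 19]
q=4: [10, 5, -2, 20, 16]
q=5: [6, 1, 1, 16, 18]
Optimal cycle mean attained by: cycle 2->3->2, total (-4) + 3, length 2.
Answer: λ = -1/2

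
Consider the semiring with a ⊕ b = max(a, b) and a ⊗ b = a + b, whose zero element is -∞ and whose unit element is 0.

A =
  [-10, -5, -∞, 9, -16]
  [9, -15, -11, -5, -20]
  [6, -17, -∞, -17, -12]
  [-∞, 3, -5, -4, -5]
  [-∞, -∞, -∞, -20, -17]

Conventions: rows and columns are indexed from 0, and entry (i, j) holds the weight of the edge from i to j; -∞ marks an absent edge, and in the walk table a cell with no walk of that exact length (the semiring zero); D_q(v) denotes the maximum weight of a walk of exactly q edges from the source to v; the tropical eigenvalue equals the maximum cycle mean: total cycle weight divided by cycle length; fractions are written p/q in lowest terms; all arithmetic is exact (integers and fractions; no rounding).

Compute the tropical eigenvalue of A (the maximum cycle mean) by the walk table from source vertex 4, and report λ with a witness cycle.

q=0: [-∞, -∞, -∞, -∞, 0]
q=1: [-∞, -∞, -∞, -20, -17]
q=2: [-∞, -17, -25, -24, -25]
q=3: [-8, -21, -28, -22, -29]
q=4: [-12, -13, -27, 1, -24]
q=5: [-4, 4, -4, -3, -4]
Optimal cycle mean attained by: cycle 0->3->1->0, total 9 + 3 + 9, length 3.
Answer: λ = 7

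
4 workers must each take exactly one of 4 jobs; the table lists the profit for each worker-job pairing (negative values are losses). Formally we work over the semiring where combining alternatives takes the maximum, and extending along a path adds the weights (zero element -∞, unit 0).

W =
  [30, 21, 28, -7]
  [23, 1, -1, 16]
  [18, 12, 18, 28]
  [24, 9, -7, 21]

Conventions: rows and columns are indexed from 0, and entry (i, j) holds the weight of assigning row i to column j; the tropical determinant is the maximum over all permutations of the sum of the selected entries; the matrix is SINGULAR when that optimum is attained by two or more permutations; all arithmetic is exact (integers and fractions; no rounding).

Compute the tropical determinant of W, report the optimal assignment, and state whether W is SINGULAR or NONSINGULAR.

σ = (0, 1, 2, 3): 30 + 1 + 18 + 21 = 70
σ = (0, 1, 3, 2): 30 + 1 + 28 + (-7) = 52
σ = (0, 2, 1, 3): 30 + (-1) + 12 + 21 = 62
σ = (0, 2, 3, 1): 30 + (-1) + 28 + 9 = 66
σ = (0, 3, 1, 2): 30 + 16 + 12 + (-7) = 51
σ = (0, 3, 2, 1): 30 + 16 + 18 + 9 = 73
σ = (1, 0, 2, 3): 21 + 23 + 18 + 21 = 83
σ = (1, 0, 3, 2): 21 + 23 + 28 + (-7) = 65
σ = (1, 2, 0, 3): 21 + (-1) + 18 + 21 = 59
σ = (1, 2, 3, 0): 21 + (-1) + 28 + 24 = 72
σ = (1, 3, 0, 2): 21 + 16 + 18 + (-7) = 48
σ = (1, 3, 2, 0): 21 + 16 + 18 + 24 = 79
σ = (2, 0, 1, 3): 28 + 23 + 12 + 21 = 84
σ = (2, 0, 3, 1): 28 + 23 + 28 + 9 = 88
σ = (2, 1, 0, 3): 28 + 1 + 18 + 21 = 68
σ = (2, 1, 3, 0): 28 + 1 + 28 + 24 = 81
σ = (2, 3, 0, 1): 28 + 16 + 18 + 9 = 71
σ = (2, 3, 1, 0): 28 + 16 + 12 + 24 = 80
σ = (3, 0, 1, 2): (-7) + 23 + 12 + (-7) = 21
σ = (3, 0, 2, 1): (-7) + 23 + 18 + 9 = 43
σ = (3, 1, 0, 2): (-7) + 1 + 18 + (-7) = 5
σ = (3, 1, 2, 0): (-7) + 1 + 18 + 24 = 36
σ = (3, 2, 0, 1): (-7) + (-1) + 18 + 9 = 19
σ = (3, 2, 1, 0): (-7) + (-1) + 12 + 24 = 28
Optimal value attained by: σ = (2, 0, 3, 1).
Answer: det⊕(W) = 88; verdict: NONSINGULAR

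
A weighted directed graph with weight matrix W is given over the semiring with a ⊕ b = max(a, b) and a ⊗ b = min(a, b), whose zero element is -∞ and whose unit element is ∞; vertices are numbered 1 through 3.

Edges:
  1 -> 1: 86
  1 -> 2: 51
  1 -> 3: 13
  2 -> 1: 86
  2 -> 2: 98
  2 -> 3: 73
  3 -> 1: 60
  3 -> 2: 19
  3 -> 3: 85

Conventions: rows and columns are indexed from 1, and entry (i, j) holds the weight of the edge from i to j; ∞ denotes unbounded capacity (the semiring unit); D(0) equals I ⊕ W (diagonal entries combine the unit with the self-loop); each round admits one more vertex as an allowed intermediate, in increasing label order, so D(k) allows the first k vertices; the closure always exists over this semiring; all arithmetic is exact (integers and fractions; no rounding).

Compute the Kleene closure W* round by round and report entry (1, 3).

D(0):
  [∞, 51, 13]
  [86, ∞, 73]
  [60, 19, ∞]
D(1):
  [∞, 51, 13]
  [86, ∞, 73]
  [60, 51, ∞]
D(2):
  [∞, 51, 51]
  [86, ∞, 73]
  [60, 51, ∞]
D(3):
  [∞, 51, 51]
  [86, ∞, 73]
  [60, 51, ∞]
Answer: W*[1][3] = 51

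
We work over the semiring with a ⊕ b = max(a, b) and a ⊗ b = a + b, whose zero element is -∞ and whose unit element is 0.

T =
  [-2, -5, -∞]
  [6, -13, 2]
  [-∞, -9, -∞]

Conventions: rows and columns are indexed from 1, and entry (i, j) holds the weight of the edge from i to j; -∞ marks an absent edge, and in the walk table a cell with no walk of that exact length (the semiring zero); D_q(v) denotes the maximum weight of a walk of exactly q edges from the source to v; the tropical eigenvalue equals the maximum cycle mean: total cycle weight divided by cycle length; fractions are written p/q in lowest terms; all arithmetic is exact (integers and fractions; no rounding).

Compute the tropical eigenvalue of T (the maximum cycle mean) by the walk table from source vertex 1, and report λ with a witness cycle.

q=0: [0, -∞, -∞]
q=1: [-2, -5, -∞]
q=2: [1, -7, -3]
q=3: [-1, -4, -5]
Optimal cycle mean attained by: cycle 1->2->1, total (-5) + 6, length 2.
Answer: λ = 1/2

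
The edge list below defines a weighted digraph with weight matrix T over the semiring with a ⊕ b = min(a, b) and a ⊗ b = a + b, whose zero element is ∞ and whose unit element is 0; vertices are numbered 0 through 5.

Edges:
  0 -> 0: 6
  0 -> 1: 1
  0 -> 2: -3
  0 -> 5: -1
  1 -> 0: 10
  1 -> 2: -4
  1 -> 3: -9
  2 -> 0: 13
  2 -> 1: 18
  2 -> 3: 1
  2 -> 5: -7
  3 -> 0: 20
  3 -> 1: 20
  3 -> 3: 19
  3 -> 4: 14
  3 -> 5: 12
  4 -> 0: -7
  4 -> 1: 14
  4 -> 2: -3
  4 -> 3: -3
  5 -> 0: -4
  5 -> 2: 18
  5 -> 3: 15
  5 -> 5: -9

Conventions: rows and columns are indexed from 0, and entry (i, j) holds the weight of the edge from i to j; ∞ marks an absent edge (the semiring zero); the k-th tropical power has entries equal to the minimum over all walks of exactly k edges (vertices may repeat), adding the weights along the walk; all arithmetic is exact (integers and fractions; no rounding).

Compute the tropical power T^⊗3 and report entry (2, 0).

T^⊗2:
  [-5, 7, -3, -8, ∞, -10]
  [9, 11, 7, -3, 5, -11]
  [-11, 14, 10, 8, 15, -16]
  [7, 21, 11, 11, 33, 3]
  [-1, -6, -10, -2, 11, -10]
  [-13, -3, -7, 6, 29, -18]
T^⊗3:
  [-14, -4, -8, -2, 6, -19]
  [-15, 10, 2, 2, 11, -20]
  [-20, -10, -14, -1, 22, -25]
  [-1, 8, 4, 12, 25, -6]
  [-14, 0, -10, -15, 12, -19]
  [-22, -12, -16, -12, 20, -27]
Key observation: the optimum is the walk 2->5->5->0, with weight (-7) + (-9) + (-4) = -20.
Optimal value attained by: walk 2->5->5->0.
Answer: (T^⊗3)[2][0] = -20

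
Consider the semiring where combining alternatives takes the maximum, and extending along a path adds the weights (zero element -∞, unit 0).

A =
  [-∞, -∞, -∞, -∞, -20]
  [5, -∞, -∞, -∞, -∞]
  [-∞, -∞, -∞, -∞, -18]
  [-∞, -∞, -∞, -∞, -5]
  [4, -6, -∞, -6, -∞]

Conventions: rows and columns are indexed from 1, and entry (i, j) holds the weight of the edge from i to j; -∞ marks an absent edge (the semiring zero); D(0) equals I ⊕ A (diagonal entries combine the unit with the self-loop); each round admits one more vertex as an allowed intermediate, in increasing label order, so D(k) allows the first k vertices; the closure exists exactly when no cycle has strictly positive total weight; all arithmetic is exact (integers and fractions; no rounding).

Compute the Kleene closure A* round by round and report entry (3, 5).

D(0):
  [0, -∞, -∞, -∞, -20]
  [5, 0, -∞, -∞, -∞]
  [-∞, -∞, 0, -∞, -18]
  [-∞, -∞, -∞, 0, -5]
  [4, -6, -∞, -6, 0]
D(1):
  [0, -∞, -∞, -∞, -20]
  [5, 0, -∞, -∞, -15]
  [-∞, -∞, 0, -∞, -18]
  [-∞, -∞, -∞, 0, -5]
  [4, -6, -∞, -6, 0]
D(2):
  [0, -∞, -∞, -∞, -20]
  [5, 0, -∞, -∞, -15]
  [-∞, -∞, 0, -∞, -18]
  [-∞, -∞, -∞, 0, -5]
  [4, -6, -∞, -6, 0]
D(3):
  [0, -∞, -∞, -∞, -20]
  [5, 0, -∞, -∞, -15]
  [-∞, -∞, 0, -∞, -18]
  [-∞, -∞, -∞, 0, -5]
  [4, -6, -∞, -6, 0]
D(4):
  [0, -∞, -∞, -∞, -20]
  [5, 0, -∞, -∞, -15]
  [-∞, -∞, 0, -∞, -18]
  [-∞, -∞, -∞, 0, -5]
  [4, -6, -∞, -6, 0]
D(5):
  [0, -26, -∞, -26, -20]
  [5, 0, -∞, -21, -15]
  [-14, -24, 0, -24, -18]
  [-1, -11, -∞, 0, -5]
  [4, -6, -∞, -6, 0]
Answer: A*[3][5] = -18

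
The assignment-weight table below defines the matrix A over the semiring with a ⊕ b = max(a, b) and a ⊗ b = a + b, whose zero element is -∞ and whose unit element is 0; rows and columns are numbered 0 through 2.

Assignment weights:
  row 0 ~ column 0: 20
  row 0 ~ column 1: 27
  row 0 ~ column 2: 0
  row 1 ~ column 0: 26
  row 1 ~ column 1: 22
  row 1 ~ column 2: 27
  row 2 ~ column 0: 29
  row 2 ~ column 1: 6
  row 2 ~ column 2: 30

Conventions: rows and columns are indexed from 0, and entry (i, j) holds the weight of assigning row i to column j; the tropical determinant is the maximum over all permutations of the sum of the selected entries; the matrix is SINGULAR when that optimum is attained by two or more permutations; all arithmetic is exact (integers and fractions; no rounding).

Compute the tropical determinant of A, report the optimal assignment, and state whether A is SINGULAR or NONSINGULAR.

σ = (0, 1, 2): 20 + 22 + 30 = 72
σ = (0, 2, 1): 20 + 27 + 6 = 53
σ = (1, 0, 2): 27 + 26 + 30 = 83
σ = (1, 2, 0): 27 + 27 + 29 = 83
σ = (2, 0, 1): 0 + 26 + 6 = 32
σ = (2, 1, 0): 0 + 22 + 29 = 51
Optimal value attained by: σ = (1, 0, 2).
Answer: det⊕(A) = 83; verdict: SINGULAR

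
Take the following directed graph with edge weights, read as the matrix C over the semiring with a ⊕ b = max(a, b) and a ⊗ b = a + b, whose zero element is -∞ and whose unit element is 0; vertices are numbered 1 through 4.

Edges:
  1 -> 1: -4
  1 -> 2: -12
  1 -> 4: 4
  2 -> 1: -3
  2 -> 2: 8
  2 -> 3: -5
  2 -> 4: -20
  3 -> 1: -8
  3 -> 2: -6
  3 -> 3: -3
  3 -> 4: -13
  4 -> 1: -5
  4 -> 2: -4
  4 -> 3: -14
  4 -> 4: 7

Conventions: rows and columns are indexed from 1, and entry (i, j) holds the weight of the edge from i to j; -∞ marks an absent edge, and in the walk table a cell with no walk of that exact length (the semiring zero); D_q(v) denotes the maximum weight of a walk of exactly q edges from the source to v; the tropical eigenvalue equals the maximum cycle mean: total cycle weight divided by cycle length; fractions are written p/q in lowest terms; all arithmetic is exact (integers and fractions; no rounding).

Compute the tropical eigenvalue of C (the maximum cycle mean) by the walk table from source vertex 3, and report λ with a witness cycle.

q=0: [-∞, -∞, 0, -∞]
q=1: [-8, -6, -3, -13]
q=2: [-9, 2, -6, -4]
q=3: [-1, 10, -3, 3]
q=4: [7, 18, 5, 10]
Optimal cycle mean attained by: cycle 2->2, total 8, length 1.
Answer: λ = 8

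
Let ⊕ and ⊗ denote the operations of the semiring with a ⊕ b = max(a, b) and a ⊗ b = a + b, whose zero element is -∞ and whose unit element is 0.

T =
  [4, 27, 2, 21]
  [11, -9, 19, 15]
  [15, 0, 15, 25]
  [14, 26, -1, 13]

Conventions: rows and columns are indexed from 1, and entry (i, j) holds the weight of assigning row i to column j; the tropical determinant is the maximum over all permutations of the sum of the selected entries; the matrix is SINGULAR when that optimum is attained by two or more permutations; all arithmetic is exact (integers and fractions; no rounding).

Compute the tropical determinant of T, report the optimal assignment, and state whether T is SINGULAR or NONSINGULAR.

σ = (1, 2, 3, 4): 4 + (-9) + 15 + 13 = 23
σ = (1, 2, 4, 3): 4 + (-9) + 25 + (-1) = 19
σ = (1, 3, 2, 4): 4 + 19 + 0 + 13 = 36
σ = (1, 3, 4, 2): 4 + 19 + 25 + 26 = 74
σ = (1, 4, 2, 3): 4 + 15 + 0 + (-1) = 18
σ = (1, 4, 3, 2): 4 + 15 + 15 + 26 = 60
σ = (2, 1, 3, 4): 27 + 11 + 15 + 13 = 66
σ = (2, 1, 4, 3): 27 + 11 + 25 + (-1) = 62
σ = (2, 3, 1, 4): 27 + 19 + 15 + 13 = 74
σ = (2, 3, 4, 1): 27 + 19 + 25 + 14 = 85
σ = (2, 4, 1, 3): 27 + 15 + 15 + (-1) = 56
σ = (2, 4, 3, 1): 27 + 15 + 15 + 14 = 71
σ = (3, 1, 2, 4): 2 + 11 + 0 + 13 = 26
σ = (3, 1, 4, 2): 2 + 11 + 25 + 26 = 64
σ = (3, 2, 1, 4): 2 + (-9) + 15 + 13 = 21
σ = (3, 2, 4, 1): 2 + (-9) + 25 + 14 = 32
σ = (3, 4, 1, 2): 2 + 15 + 15 + 26 = 58
σ = (3, 4, 2, 1): 2 + 15 + 0 + 14 = 31
σ = (4, 1, 2, 3): 21 + 11 + 0 + (-1) = 31
σ = (4, 1, 3, 2): 21 + 11 + 15 + 26 = 73
σ = (4, 2, 1, 3): 21 + (-9) + 15 + (-1) = 26
σ = (4, 2, 3, 1): 21 + (-9) + 15 + 14 = 41
σ = (4, 3, 1, 2): 21 + 19 + 15 + 26 = 81
σ = (4, 3, 2, 1): 21 + 19 + 0 + 14 = 54
Optimal value attained by: σ = (2, 3, 4, 1).
Answer: det⊕(T) = 85; verdict: NONSINGULAR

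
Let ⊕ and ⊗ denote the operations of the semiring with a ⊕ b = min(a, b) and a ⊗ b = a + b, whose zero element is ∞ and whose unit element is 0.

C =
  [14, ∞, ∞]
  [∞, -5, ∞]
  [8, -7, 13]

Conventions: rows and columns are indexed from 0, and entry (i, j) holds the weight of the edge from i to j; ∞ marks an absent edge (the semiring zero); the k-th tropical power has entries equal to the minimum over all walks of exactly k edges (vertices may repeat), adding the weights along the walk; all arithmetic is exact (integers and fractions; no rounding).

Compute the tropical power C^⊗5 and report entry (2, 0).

C^⊗2:
  [28, ∞, ∞]
  [∞, -10, ∞]
  [21, -12, 26]
C^⊗3:
  [42, ∞, ∞]
  [∞, -15, ∞]
  [34, -17, 39]
C^⊗4:
  [56, ∞, ∞]
  [∞, -20, ∞]
  [47, -22, 52]
C^⊗5:
  [70, ∞, ∞]
  [∞, -25, ∞]
  [60, -27, 65]
Key observation: the optimum is the walk 2->2->2->2->2->0, with weight 13 + 13 + 13 + 13 + 8 = 60.
Optimal value attained by: walk 2->2->2->2->2->0.
Answer: (C^⊗5)[2][0] = 60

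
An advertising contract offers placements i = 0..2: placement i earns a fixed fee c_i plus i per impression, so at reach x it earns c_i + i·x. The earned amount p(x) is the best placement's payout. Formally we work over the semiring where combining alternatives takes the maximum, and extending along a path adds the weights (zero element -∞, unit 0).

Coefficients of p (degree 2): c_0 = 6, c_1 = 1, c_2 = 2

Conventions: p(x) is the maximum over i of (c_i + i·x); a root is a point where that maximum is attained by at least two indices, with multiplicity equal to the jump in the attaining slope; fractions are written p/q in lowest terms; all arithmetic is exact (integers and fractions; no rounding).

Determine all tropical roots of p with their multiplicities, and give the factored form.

hull edge (i=0, c=6) to (i=2, c=2): slope -2, span 2
Factored form: p(x) = 2 ⊗ (x ⊕ 2) ⊗ (x ⊕ 2)
Answer: roots = 2 (mult 2)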